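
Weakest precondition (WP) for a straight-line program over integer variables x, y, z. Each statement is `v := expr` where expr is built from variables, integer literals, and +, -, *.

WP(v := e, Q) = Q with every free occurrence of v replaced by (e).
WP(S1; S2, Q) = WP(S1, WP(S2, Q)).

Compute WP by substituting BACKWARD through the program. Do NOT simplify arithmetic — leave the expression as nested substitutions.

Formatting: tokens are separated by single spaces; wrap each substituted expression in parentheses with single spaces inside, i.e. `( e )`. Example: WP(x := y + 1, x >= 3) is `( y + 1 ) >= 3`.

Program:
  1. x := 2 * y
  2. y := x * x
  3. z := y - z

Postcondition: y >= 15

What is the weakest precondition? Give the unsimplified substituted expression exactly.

Answer: ( ( 2 * y ) * ( 2 * y ) ) >= 15

Derivation:
post: y >= 15
stmt 3: z := y - z  -- replace 0 occurrence(s) of z with (y - z)
  => y >= 15
stmt 2: y := x * x  -- replace 1 occurrence(s) of y with (x * x)
  => ( x * x ) >= 15
stmt 1: x := 2 * y  -- replace 2 occurrence(s) of x with (2 * y)
  => ( ( 2 * y ) * ( 2 * y ) ) >= 15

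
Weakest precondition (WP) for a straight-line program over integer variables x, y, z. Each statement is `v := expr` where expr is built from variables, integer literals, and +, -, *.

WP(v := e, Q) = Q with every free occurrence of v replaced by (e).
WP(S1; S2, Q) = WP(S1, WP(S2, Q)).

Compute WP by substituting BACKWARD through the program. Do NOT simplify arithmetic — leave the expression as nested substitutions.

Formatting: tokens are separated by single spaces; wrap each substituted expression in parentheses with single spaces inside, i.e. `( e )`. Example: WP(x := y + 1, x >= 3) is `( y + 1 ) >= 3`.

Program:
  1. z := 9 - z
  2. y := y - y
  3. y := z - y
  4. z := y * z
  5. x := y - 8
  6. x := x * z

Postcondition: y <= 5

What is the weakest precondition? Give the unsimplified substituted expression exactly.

post: y <= 5
stmt 6: x := x * z  -- replace 0 occurrence(s) of x with (x * z)
  => y <= 5
stmt 5: x := y - 8  -- replace 0 occurrence(s) of x with (y - 8)
  => y <= 5
stmt 4: z := y * z  -- replace 0 occurrence(s) of z with (y * z)
  => y <= 5
stmt 3: y := z - y  -- replace 1 occurrence(s) of y with (z - y)
  => ( z - y ) <= 5
stmt 2: y := y - y  -- replace 1 occurrence(s) of y with (y - y)
  => ( z - ( y - y ) ) <= 5
stmt 1: z := 9 - z  -- replace 1 occurrence(s) of z with (9 - z)
  => ( ( 9 - z ) - ( y - y ) ) <= 5

Answer: ( ( 9 - z ) - ( y - y ) ) <= 5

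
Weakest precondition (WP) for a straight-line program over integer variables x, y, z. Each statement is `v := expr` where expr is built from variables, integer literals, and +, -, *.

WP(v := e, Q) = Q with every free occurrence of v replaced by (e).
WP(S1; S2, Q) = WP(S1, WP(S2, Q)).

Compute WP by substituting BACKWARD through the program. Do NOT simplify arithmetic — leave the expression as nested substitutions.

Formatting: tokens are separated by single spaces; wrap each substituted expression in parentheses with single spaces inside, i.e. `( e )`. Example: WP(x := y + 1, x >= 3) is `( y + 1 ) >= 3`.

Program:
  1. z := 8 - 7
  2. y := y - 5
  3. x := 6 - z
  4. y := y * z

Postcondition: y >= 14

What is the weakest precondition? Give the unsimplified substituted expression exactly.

post: y >= 14
stmt 4: y := y * z  -- replace 1 occurrence(s) of y with (y * z)
  => ( y * z ) >= 14
stmt 3: x := 6 - z  -- replace 0 occurrence(s) of x with (6 - z)
  => ( y * z ) >= 14
stmt 2: y := y - 5  -- replace 1 occurrence(s) of y with (y - 5)
  => ( ( y - 5 ) * z ) >= 14
stmt 1: z := 8 - 7  -- replace 1 occurrence(s) of z with (8 - 7)
  => ( ( y - 5 ) * ( 8 - 7 ) ) >= 14

Answer: ( ( y - 5 ) * ( 8 - 7 ) ) >= 14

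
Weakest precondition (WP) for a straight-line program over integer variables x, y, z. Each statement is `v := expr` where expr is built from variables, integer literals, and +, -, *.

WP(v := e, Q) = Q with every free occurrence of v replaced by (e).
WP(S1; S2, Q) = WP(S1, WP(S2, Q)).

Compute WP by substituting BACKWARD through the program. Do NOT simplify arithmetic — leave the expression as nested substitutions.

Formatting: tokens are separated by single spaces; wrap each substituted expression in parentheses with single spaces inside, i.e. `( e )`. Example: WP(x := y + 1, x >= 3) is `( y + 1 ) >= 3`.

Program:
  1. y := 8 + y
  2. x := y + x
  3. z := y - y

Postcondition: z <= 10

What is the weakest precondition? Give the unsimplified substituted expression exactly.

Answer: ( ( 8 + y ) - ( 8 + y ) ) <= 10

Derivation:
post: z <= 10
stmt 3: z := y - y  -- replace 1 occurrence(s) of z with (y - y)
  => ( y - y ) <= 10
stmt 2: x := y + x  -- replace 0 occurrence(s) of x with (y + x)
  => ( y - y ) <= 10
stmt 1: y := 8 + y  -- replace 2 occurrence(s) of y with (8 + y)
  => ( ( 8 + y ) - ( 8 + y ) ) <= 10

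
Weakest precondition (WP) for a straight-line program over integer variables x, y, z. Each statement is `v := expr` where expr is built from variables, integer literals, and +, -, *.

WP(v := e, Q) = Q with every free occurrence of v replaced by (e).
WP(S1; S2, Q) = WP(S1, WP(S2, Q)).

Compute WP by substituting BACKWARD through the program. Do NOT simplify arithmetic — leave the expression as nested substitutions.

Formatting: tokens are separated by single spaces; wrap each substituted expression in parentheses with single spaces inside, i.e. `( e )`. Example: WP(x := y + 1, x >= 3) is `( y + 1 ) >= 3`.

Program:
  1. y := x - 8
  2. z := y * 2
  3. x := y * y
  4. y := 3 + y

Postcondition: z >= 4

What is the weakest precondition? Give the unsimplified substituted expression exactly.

post: z >= 4
stmt 4: y := 3 + y  -- replace 0 occurrence(s) of y with (3 + y)
  => z >= 4
stmt 3: x := y * y  -- replace 0 occurrence(s) of x with (y * y)
  => z >= 4
stmt 2: z := y * 2  -- replace 1 occurrence(s) of z with (y * 2)
  => ( y * 2 ) >= 4
stmt 1: y := x - 8  -- replace 1 occurrence(s) of y with (x - 8)
  => ( ( x - 8 ) * 2 ) >= 4

Answer: ( ( x - 8 ) * 2 ) >= 4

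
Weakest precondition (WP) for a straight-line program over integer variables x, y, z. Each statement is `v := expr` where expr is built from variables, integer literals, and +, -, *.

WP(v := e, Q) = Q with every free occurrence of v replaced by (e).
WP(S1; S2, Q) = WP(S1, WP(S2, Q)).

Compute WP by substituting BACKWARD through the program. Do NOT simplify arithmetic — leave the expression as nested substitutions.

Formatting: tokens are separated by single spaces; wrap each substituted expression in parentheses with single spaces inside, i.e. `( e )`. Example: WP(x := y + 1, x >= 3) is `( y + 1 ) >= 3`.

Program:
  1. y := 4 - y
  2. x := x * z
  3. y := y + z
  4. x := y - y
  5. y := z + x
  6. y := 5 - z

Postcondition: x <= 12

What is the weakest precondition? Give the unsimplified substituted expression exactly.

Answer: ( ( ( 4 - y ) + z ) - ( ( 4 - y ) + z ) ) <= 12

Derivation:
post: x <= 12
stmt 6: y := 5 - z  -- replace 0 occurrence(s) of y with (5 - z)
  => x <= 12
stmt 5: y := z + x  -- replace 0 occurrence(s) of y with (z + x)
  => x <= 12
stmt 4: x := y - y  -- replace 1 occurrence(s) of x with (y - y)
  => ( y - y ) <= 12
stmt 3: y := y + z  -- replace 2 occurrence(s) of y with (y + z)
  => ( ( y + z ) - ( y + z ) ) <= 12
stmt 2: x := x * z  -- replace 0 occurrence(s) of x with (x * z)
  => ( ( y + z ) - ( y + z ) ) <= 12
stmt 1: y := 4 - y  -- replace 2 occurrence(s) of y with (4 - y)
  => ( ( ( 4 - y ) + z ) - ( ( 4 - y ) + z ) ) <= 12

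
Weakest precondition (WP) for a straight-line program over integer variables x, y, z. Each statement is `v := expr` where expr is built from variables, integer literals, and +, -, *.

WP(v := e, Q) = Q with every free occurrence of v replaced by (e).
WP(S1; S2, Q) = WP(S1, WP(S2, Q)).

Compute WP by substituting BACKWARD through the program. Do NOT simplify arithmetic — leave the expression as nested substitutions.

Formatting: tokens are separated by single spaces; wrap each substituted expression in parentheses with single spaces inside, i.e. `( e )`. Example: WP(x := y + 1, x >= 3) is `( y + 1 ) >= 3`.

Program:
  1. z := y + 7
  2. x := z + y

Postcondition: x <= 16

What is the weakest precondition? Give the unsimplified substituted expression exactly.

post: x <= 16
stmt 2: x := z + y  -- replace 1 occurrence(s) of x with (z + y)
  => ( z + y ) <= 16
stmt 1: z := y + 7  -- replace 1 occurrence(s) of z with (y + 7)
  => ( ( y + 7 ) + y ) <= 16

Answer: ( ( y + 7 ) + y ) <= 16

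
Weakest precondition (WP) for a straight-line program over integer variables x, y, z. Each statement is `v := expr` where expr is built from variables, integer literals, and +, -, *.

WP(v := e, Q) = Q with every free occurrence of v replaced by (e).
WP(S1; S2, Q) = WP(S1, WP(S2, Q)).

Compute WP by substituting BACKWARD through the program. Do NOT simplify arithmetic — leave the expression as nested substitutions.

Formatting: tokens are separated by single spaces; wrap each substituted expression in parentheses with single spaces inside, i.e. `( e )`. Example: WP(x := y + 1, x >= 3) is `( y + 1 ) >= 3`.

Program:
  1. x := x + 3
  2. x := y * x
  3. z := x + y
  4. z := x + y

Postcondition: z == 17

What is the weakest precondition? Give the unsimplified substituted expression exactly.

Answer: ( ( y * ( x + 3 ) ) + y ) == 17

Derivation:
post: z == 17
stmt 4: z := x + y  -- replace 1 occurrence(s) of z with (x + y)
  => ( x + y ) == 17
stmt 3: z := x + y  -- replace 0 occurrence(s) of z with (x + y)
  => ( x + y ) == 17
stmt 2: x := y * x  -- replace 1 occurrence(s) of x with (y * x)
  => ( ( y * x ) + y ) == 17
stmt 1: x := x + 3  -- replace 1 occurrence(s) of x with (x + 3)
  => ( ( y * ( x + 3 ) ) + y ) == 17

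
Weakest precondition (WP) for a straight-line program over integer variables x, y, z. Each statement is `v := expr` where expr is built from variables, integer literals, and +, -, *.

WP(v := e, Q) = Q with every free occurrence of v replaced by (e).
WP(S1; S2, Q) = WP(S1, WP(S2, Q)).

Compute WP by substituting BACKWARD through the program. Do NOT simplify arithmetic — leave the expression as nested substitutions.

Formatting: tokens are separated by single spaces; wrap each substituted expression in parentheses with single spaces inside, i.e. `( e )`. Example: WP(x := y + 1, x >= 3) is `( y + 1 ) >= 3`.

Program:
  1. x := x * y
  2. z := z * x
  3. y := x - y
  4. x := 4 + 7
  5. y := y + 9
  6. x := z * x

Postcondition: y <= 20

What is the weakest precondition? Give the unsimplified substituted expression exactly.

post: y <= 20
stmt 6: x := z * x  -- replace 0 occurrence(s) of x with (z * x)
  => y <= 20
stmt 5: y := y + 9  -- replace 1 occurrence(s) of y with (y + 9)
  => ( y + 9 ) <= 20
stmt 4: x := 4 + 7  -- replace 0 occurrence(s) of x with (4 + 7)
  => ( y + 9 ) <= 20
stmt 3: y := x - y  -- replace 1 occurrence(s) of y with (x - y)
  => ( ( x - y ) + 9 ) <= 20
stmt 2: z := z * x  -- replace 0 occurrence(s) of z with (z * x)
  => ( ( x - y ) + 9 ) <= 20
stmt 1: x := x * y  -- replace 1 occurrence(s) of x with (x * y)
  => ( ( ( x * y ) - y ) + 9 ) <= 20

Answer: ( ( ( x * y ) - y ) + 9 ) <= 20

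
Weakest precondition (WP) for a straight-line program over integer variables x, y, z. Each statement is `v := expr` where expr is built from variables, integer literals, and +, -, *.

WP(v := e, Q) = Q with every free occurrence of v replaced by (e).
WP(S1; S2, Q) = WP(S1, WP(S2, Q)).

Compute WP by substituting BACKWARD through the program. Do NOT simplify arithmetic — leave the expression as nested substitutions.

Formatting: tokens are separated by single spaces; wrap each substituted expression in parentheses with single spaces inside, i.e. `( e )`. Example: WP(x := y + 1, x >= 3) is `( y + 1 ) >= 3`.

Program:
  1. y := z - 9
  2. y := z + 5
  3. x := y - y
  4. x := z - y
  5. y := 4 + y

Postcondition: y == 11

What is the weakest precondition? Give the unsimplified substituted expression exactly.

post: y == 11
stmt 5: y := 4 + y  -- replace 1 occurrence(s) of y with (4 + y)
  => ( 4 + y ) == 11
stmt 4: x := z - y  -- replace 0 occurrence(s) of x with (z - y)
  => ( 4 + y ) == 11
stmt 3: x := y - y  -- replace 0 occurrence(s) of x with (y - y)
  => ( 4 + y ) == 11
stmt 2: y := z + 5  -- replace 1 occurrence(s) of y with (z + 5)
  => ( 4 + ( z + 5 ) ) == 11
stmt 1: y := z - 9  -- replace 0 occurrence(s) of y with (z - 9)
  => ( 4 + ( z + 5 ) ) == 11

Answer: ( 4 + ( z + 5 ) ) == 11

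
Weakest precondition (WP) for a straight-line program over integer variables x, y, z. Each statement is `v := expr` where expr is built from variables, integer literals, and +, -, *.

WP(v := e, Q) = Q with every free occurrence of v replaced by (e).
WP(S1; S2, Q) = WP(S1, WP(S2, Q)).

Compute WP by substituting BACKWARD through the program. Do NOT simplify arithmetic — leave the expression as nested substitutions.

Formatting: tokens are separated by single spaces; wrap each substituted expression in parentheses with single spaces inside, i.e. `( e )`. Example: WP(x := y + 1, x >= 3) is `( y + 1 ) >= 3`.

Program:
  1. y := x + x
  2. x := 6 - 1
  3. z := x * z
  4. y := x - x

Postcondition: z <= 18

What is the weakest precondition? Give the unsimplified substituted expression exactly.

post: z <= 18
stmt 4: y := x - x  -- replace 0 occurrence(s) of y with (x - x)
  => z <= 18
stmt 3: z := x * z  -- replace 1 occurrence(s) of z with (x * z)
  => ( x * z ) <= 18
stmt 2: x := 6 - 1  -- replace 1 occurrence(s) of x with (6 - 1)
  => ( ( 6 - 1 ) * z ) <= 18
stmt 1: y := x + x  -- replace 0 occurrence(s) of y with (x + x)
  => ( ( 6 - 1 ) * z ) <= 18

Answer: ( ( 6 - 1 ) * z ) <= 18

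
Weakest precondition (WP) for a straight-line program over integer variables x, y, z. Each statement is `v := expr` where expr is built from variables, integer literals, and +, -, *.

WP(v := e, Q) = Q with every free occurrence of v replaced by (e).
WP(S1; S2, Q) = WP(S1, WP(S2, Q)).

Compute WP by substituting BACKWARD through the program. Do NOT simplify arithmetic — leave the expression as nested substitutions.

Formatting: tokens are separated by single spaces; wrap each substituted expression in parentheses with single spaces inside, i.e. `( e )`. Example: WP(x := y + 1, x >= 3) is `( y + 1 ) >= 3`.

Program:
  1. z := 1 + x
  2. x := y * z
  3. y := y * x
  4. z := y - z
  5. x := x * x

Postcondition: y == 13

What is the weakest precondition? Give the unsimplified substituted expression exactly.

Answer: ( y * ( y * ( 1 + x ) ) ) == 13

Derivation:
post: y == 13
stmt 5: x := x * x  -- replace 0 occurrence(s) of x with (x * x)
  => y == 13
stmt 4: z := y - z  -- replace 0 occurrence(s) of z with (y - z)
  => y == 13
stmt 3: y := y * x  -- replace 1 occurrence(s) of y with (y * x)
  => ( y * x ) == 13
stmt 2: x := y * z  -- replace 1 occurrence(s) of x with (y * z)
  => ( y * ( y * z ) ) == 13
stmt 1: z := 1 + x  -- replace 1 occurrence(s) of z with (1 + x)
  => ( y * ( y * ( 1 + x ) ) ) == 13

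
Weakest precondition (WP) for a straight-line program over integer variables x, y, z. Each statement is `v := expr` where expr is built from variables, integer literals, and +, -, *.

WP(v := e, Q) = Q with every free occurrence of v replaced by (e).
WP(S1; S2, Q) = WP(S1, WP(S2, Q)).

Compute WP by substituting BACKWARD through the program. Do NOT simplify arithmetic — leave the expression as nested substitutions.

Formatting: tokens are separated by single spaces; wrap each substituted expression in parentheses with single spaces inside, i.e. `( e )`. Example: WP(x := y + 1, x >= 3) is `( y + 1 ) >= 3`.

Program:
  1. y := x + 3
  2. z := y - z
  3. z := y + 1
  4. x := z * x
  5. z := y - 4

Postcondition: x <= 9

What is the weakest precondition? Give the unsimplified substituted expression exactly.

Answer: ( ( ( x + 3 ) + 1 ) * x ) <= 9

Derivation:
post: x <= 9
stmt 5: z := y - 4  -- replace 0 occurrence(s) of z with (y - 4)
  => x <= 9
stmt 4: x := z * x  -- replace 1 occurrence(s) of x with (z * x)
  => ( z * x ) <= 9
stmt 3: z := y + 1  -- replace 1 occurrence(s) of z with (y + 1)
  => ( ( y + 1 ) * x ) <= 9
stmt 2: z := y - z  -- replace 0 occurrence(s) of z with (y - z)
  => ( ( y + 1 ) * x ) <= 9
stmt 1: y := x + 3  -- replace 1 occurrence(s) of y with (x + 3)
  => ( ( ( x + 3 ) + 1 ) * x ) <= 9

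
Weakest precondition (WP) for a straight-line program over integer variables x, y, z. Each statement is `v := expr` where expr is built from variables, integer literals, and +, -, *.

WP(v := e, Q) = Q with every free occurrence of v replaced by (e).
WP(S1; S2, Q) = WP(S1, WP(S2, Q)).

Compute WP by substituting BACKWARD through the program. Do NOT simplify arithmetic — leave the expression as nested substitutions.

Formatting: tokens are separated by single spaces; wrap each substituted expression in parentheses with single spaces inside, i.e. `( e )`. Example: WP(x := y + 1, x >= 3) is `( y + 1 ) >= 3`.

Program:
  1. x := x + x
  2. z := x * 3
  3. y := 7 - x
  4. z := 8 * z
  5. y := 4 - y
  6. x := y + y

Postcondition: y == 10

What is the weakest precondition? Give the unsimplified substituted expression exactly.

post: y == 10
stmt 6: x := y + y  -- replace 0 occurrence(s) of x with (y + y)
  => y == 10
stmt 5: y := 4 - y  -- replace 1 occurrence(s) of y with (4 - y)
  => ( 4 - y ) == 10
stmt 4: z := 8 * z  -- replace 0 occurrence(s) of z with (8 * z)
  => ( 4 - y ) == 10
stmt 3: y := 7 - x  -- replace 1 occurrence(s) of y with (7 - x)
  => ( 4 - ( 7 - x ) ) == 10
stmt 2: z := x * 3  -- replace 0 occurrence(s) of z with (x * 3)
  => ( 4 - ( 7 - x ) ) == 10
stmt 1: x := x + x  -- replace 1 occurrence(s) of x with (x + x)
  => ( 4 - ( 7 - ( x + x ) ) ) == 10

Answer: ( 4 - ( 7 - ( x + x ) ) ) == 10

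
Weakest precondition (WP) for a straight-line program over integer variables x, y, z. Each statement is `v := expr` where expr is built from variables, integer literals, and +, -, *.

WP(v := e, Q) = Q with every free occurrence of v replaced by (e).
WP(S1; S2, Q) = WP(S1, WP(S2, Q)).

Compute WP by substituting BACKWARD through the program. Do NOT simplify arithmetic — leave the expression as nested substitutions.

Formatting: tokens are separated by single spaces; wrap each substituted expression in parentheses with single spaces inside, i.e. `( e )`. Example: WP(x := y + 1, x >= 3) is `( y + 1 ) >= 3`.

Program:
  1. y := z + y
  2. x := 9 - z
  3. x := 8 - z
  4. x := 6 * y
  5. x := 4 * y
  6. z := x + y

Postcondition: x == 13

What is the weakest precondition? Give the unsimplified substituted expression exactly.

Answer: ( 4 * ( z + y ) ) == 13

Derivation:
post: x == 13
stmt 6: z := x + y  -- replace 0 occurrence(s) of z with (x + y)
  => x == 13
stmt 5: x := 4 * y  -- replace 1 occurrence(s) of x with (4 * y)
  => ( 4 * y ) == 13
stmt 4: x := 6 * y  -- replace 0 occurrence(s) of x with (6 * y)
  => ( 4 * y ) == 13
stmt 3: x := 8 - z  -- replace 0 occurrence(s) of x with (8 - z)
  => ( 4 * y ) == 13
stmt 2: x := 9 - z  -- replace 0 occurrence(s) of x with (9 - z)
  => ( 4 * y ) == 13
stmt 1: y := z + y  -- replace 1 occurrence(s) of y with (z + y)
  => ( 4 * ( z + y ) ) == 13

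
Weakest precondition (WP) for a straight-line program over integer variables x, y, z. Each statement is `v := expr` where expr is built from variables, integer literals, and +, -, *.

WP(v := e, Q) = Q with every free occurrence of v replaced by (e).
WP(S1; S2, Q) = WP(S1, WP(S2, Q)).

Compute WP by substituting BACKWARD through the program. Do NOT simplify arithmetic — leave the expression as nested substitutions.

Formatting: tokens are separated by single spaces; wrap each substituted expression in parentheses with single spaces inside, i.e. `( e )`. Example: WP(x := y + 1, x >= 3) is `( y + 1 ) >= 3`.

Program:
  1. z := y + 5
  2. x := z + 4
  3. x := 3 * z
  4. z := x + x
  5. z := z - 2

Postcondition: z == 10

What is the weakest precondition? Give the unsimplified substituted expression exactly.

post: z == 10
stmt 5: z := z - 2  -- replace 1 occurrence(s) of z with (z - 2)
  => ( z - 2 ) == 10
stmt 4: z := x + x  -- replace 1 occurrence(s) of z with (x + x)
  => ( ( x + x ) - 2 ) == 10
stmt 3: x := 3 * z  -- replace 2 occurrence(s) of x with (3 * z)
  => ( ( ( 3 * z ) + ( 3 * z ) ) - 2 ) == 10
stmt 2: x := z + 4  -- replace 0 occurrence(s) of x with (z + 4)
  => ( ( ( 3 * z ) + ( 3 * z ) ) - 2 ) == 10
stmt 1: z := y + 5  -- replace 2 occurrence(s) of z with (y + 5)
  => ( ( ( 3 * ( y + 5 ) ) + ( 3 * ( y + 5 ) ) ) - 2 ) == 10

Answer: ( ( ( 3 * ( y + 5 ) ) + ( 3 * ( y + 5 ) ) ) - 2 ) == 10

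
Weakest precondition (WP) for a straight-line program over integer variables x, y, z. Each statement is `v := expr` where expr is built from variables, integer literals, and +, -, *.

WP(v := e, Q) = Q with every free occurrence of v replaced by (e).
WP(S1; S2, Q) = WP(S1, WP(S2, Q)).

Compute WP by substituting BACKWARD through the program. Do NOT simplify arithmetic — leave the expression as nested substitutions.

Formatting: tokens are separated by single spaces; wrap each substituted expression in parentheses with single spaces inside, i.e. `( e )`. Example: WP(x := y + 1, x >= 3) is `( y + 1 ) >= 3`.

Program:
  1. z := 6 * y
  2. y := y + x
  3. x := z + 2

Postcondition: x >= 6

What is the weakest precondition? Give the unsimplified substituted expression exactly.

post: x >= 6
stmt 3: x := z + 2  -- replace 1 occurrence(s) of x with (z + 2)
  => ( z + 2 ) >= 6
stmt 2: y := y + x  -- replace 0 occurrence(s) of y with (y + x)
  => ( z + 2 ) >= 6
stmt 1: z := 6 * y  -- replace 1 occurrence(s) of z with (6 * y)
  => ( ( 6 * y ) + 2 ) >= 6

Answer: ( ( 6 * y ) + 2 ) >= 6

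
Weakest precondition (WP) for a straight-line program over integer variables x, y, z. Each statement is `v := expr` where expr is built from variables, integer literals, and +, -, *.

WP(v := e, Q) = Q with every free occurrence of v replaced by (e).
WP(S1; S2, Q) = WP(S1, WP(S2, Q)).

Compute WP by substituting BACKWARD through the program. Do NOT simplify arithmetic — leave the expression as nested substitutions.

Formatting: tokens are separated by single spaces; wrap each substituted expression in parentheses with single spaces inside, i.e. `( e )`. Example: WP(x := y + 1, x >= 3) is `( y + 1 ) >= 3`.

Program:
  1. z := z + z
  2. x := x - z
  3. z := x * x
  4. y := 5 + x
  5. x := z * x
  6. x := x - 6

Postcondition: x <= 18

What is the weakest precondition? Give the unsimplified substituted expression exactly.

Answer: ( ( ( ( x - ( z + z ) ) * ( x - ( z + z ) ) ) * ( x - ( z + z ) ) ) - 6 ) <= 18

Derivation:
post: x <= 18
stmt 6: x := x - 6  -- replace 1 occurrence(s) of x with (x - 6)
  => ( x - 6 ) <= 18
stmt 5: x := z * x  -- replace 1 occurrence(s) of x with (z * x)
  => ( ( z * x ) - 6 ) <= 18
stmt 4: y := 5 + x  -- replace 0 occurrence(s) of y with (5 + x)
  => ( ( z * x ) - 6 ) <= 18
stmt 3: z := x * x  -- replace 1 occurrence(s) of z with (x * x)
  => ( ( ( x * x ) * x ) - 6 ) <= 18
stmt 2: x := x - z  -- replace 3 occurrence(s) of x with (x - z)
  => ( ( ( ( x - z ) * ( x - z ) ) * ( x - z ) ) - 6 ) <= 18
stmt 1: z := z + z  -- replace 3 occurrence(s) of z with (z + z)
  => ( ( ( ( x - ( z + z ) ) * ( x - ( z + z ) ) ) * ( x - ( z + z ) ) ) - 6 ) <= 18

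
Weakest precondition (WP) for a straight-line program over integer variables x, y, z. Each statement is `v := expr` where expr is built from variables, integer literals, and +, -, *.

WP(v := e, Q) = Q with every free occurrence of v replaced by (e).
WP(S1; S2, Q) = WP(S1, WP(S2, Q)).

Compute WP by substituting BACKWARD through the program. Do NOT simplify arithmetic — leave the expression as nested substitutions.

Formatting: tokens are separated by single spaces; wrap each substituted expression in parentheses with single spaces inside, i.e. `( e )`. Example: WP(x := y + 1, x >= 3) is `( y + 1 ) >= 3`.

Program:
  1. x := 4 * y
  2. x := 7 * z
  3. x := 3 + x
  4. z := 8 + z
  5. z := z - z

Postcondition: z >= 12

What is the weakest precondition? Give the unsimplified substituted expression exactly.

post: z >= 12
stmt 5: z := z - z  -- replace 1 occurrence(s) of z with (z - z)
  => ( z - z ) >= 12
stmt 4: z := 8 + z  -- replace 2 occurrence(s) of z with (8 + z)
  => ( ( 8 + z ) - ( 8 + z ) ) >= 12
stmt 3: x := 3 + x  -- replace 0 occurrence(s) of x with (3 + x)
  => ( ( 8 + z ) - ( 8 + z ) ) >= 12
stmt 2: x := 7 * z  -- replace 0 occurrence(s) of x with (7 * z)
  => ( ( 8 + z ) - ( 8 + z ) ) >= 12
stmt 1: x := 4 * y  -- replace 0 occurrence(s) of x with (4 * y)
  => ( ( 8 + z ) - ( 8 + z ) ) >= 12

Answer: ( ( 8 + z ) - ( 8 + z ) ) >= 12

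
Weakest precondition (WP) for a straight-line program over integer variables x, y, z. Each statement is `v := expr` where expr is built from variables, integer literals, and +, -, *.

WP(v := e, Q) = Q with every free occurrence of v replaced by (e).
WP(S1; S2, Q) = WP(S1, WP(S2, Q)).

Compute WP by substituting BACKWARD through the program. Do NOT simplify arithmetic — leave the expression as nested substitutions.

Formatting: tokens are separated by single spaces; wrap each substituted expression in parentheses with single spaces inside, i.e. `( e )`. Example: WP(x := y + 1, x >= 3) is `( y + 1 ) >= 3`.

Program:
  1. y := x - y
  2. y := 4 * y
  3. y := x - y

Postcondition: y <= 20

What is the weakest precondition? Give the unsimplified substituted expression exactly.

Answer: ( x - ( 4 * ( x - y ) ) ) <= 20

Derivation:
post: y <= 20
stmt 3: y := x - y  -- replace 1 occurrence(s) of y with (x - y)
  => ( x - y ) <= 20
stmt 2: y := 4 * y  -- replace 1 occurrence(s) of y with (4 * y)
  => ( x - ( 4 * y ) ) <= 20
stmt 1: y := x - y  -- replace 1 occurrence(s) of y with (x - y)
  => ( x - ( 4 * ( x - y ) ) ) <= 20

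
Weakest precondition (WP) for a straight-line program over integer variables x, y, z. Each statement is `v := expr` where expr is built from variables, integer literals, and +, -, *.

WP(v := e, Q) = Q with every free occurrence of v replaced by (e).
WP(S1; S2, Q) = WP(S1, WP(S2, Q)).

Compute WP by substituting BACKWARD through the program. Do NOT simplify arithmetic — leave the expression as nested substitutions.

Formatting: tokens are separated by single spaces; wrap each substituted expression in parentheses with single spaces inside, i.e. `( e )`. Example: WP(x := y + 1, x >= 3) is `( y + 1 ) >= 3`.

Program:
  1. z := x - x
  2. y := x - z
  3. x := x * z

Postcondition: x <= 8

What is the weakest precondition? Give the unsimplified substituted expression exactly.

post: x <= 8
stmt 3: x := x * z  -- replace 1 occurrence(s) of x with (x * z)
  => ( x * z ) <= 8
stmt 2: y := x - z  -- replace 0 occurrence(s) of y with (x - z)
  => ( x * z ) <= 8
stmt 1: z := x - x  -- replace 1 occurrence(s) of z with (x - x)
  => ( x * ( x - x ) ) <= 8

Answer: ( x * ( x - x ) ) <= 8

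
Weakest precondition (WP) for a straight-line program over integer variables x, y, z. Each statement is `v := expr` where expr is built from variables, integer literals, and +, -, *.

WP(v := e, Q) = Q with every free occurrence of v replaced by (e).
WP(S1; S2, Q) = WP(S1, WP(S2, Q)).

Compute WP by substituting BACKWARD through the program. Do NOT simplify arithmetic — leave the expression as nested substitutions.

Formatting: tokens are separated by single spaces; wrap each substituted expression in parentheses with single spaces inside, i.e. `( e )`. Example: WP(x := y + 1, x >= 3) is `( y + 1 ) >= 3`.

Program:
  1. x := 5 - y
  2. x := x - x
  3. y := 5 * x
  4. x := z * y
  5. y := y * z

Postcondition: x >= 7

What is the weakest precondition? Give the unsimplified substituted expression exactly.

post: x >= 7
stmt 5: y := y * z  -- replace 0 occurrence(s) of y with (y * z)
  => x >= 7
stmt 4: x := z * y  -- replace 1 occurrence(s) of x with (z * y)
  => ( z * y ) >= 7
stmt 3: y := 5 * x  -- replace 1 occurrence(s) of y with (5 * x)
  => ( z * ( 5 * x ) ) >= 7
stmt 2: x := x - x  -- replace 1 occurrence(s) of x with (x - x)
  => ( z * ( 5 * ( x - x ) ) ) >= 7
stmt 1: x := 5 - y  -- replace 2 occurrence(s) of x with (5 - y)
  => ( z * ( 5 * ( ( 5 - y ) - ( 5 - y ) ) ) ) >= 7

Answer: ( z * ( 5 * ( ( 5 - y ) - ( 5 - y ) ) ) ) >= 7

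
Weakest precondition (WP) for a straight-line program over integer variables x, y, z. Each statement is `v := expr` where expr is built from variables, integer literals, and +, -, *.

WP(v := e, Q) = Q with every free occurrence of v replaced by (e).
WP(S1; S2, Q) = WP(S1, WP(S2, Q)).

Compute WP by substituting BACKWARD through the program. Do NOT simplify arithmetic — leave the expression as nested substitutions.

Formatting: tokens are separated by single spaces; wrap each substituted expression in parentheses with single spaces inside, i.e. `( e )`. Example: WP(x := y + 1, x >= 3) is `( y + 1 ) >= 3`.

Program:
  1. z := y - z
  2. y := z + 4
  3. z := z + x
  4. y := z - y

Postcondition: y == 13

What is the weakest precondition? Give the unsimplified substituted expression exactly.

Answer: ( ( ( y - z ) + x ) - ( ( y - z ) + 4 ) ) == 13

Derivation:
post: y == 13
stmt 4: y := z - y  -- replace 1 occurrence(s) of y with (z - y)
  => ( z - y ) == 13
stmt 3: z := z + x  -- replace 1 occurrence(s) of z with (z + x)
  => ( ( z + x ) - y ) == 13
stmt 2: y := z + 4  -- replace 1 occurrence(s) of y with (z + 4)
  => ( ( z + x ) - ( z + 4 ) ) == 13
stmt 1: z := y - z  -- replace 2 occurrence(s) of z with (y - z)
  => ( ( ( y - z ) + x ) - ( ( y - z ) + 4 ) ) == 13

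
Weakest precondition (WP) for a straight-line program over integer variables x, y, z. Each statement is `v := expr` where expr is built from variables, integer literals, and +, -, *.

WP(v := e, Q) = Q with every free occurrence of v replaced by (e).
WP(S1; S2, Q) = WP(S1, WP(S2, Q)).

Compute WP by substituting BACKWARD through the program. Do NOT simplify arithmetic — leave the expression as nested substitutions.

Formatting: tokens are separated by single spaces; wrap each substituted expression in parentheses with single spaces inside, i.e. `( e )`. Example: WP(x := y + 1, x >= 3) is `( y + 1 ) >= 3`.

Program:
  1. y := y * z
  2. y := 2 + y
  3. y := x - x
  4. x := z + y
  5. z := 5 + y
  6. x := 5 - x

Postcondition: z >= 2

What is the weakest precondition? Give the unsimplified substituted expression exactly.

Answer: ( 5 + ( x - x ) ) >= 2

Derivation:
post: z >= 2
stmt 6: x := 5 - x  -- replace 0 occurrence(s) of x with (5 - x)
  => z >= 2
stmt 5: z := 5 + y  -- replace 1 occurrence(s) of z with (5 + y)
  => ( 5 + y ) >= 2
stmt 4: x := z + y  -- replace 0 occurrence(s) of x with (z + y)
  => ( 5 + y ) >= 2
stmt 3: y := x - x  -- replace 1 occurrence(s) of y with (x - x)
  => ( 5 + ( x - x ) ) >= 2
stmt 2: y := 2 + y  -- replace 0 occurrence(s) of y with (2 + y)
  => ( 5 + ( x - x ) ) >= 2
stmt 1: y := y * z  -- replace 0 occurrence(s) of y with (y * z)
  => ( 5 + ( x - x ) ) >= 2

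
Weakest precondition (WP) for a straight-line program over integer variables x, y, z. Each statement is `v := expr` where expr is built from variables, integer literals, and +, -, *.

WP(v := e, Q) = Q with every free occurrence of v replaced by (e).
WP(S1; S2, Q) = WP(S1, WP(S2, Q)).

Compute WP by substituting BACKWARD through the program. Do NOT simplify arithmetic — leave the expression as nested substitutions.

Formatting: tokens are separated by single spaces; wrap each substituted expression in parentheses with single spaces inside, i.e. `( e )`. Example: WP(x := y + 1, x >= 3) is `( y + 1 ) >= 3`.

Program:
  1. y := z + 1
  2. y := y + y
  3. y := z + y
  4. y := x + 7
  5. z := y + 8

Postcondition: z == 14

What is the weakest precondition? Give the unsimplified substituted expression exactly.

Answer: ( ( x + 7 ) + 8 ) == 14

Derivation:
post: z == 14
stmt 5: z := y + 8  -- replace 1 occurrence(s) of z with (y + 8)
  => ( y + 8 ) == 14
stmt 4: y := x + 7  -- replace 1 occurrence(s) of y with (x + 7)
  => ( ( x + 7 ) + 8 ) == 14
stmt 3: y := z + y  -- replace 0 occurrence(s) of y with (z + y)
  => ( ( x + 7 ) + 8 ) == 14
stmt 2: y := y + y  -- replace 0 occurrence(s) of y with (y + y)
  => ( ( x + 7 ) + 8 ) == 14
stmt 1: y := z + 1  -- replace 0 occurrence(s) of y with (z + 1)
  => ( ( x + 7 ) + 8 ) == 14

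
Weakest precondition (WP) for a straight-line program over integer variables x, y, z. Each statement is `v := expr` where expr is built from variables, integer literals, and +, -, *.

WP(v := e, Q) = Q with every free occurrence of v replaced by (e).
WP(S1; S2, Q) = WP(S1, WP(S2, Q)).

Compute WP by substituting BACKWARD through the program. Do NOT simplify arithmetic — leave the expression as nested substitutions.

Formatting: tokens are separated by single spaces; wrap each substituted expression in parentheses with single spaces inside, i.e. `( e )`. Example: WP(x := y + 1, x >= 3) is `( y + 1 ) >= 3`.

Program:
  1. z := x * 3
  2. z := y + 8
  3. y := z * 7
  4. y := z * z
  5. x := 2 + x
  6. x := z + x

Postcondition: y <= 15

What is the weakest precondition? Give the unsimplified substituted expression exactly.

post: y <= 15
stmt 6: x := z + x  -- replace 0 occurrence(s) of x with (z + x)
  => y <= 15
stmt 5: x := 2 + x  -- replace 0 occurrence(s) of x with (2 + x)
  => y <= 15
stmt 4: y := z * z  -- replace 1 occurrence(s) of y with (z * z)
  => ( z * z ) <= 15
stmt 3: y := z * 7  -- replace 0 occurrence(s) of y with (z * 7)
  => ( z * z ) <= 15
stmt 2: z := y + 8  -- replace 2 occurrence(s) of z with (y + 8)
  => ( ( y + 8 ) * ( y + 8 ) ) <= 15
stmt 1: z := x * 3  -- replace 0 occurrence(s) of z with (x * 3)
  => ( ( y + 8 ) * ( y + 8 ) ) <= 15

Answer: ( ( y + 8 ) * ( y + 8 ) ) <= 15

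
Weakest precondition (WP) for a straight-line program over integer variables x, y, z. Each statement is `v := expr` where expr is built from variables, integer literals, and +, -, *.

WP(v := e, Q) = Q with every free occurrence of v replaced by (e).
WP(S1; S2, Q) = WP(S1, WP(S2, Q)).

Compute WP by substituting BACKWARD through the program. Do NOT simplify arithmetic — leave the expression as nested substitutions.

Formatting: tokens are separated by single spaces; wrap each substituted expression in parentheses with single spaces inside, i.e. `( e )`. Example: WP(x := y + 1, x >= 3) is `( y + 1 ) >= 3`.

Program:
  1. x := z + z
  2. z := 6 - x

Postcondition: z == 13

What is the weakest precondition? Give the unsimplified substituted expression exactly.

Answer: ( 6 - ( z + z ) ) == 13

Derivation:
post: z == 13
stmt 2: z := 6 - x  -- replace 1 occurrence(s) of z with (6 - x)
  => ( 6 - x ) == 13
stmt 1: x := z + z  -- replace 1 occurrence(s) of x with (z + z)
  => ( 6 - ( z + z ) ) == 13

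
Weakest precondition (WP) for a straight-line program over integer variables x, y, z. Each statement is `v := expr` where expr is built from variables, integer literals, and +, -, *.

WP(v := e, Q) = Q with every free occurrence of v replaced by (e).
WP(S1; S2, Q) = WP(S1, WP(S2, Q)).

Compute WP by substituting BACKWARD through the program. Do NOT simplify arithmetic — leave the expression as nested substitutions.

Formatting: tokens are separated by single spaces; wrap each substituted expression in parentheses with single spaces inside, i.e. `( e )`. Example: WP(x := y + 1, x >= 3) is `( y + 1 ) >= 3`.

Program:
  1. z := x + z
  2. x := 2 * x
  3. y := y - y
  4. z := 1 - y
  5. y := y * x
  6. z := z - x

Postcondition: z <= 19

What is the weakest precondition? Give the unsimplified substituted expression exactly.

post: z <= 19
stmt 6: z := z - x  -- replace 1 occurrence(s) of z with (z - x)
  => ( z - x ) <= 19
stmt 5: y := y * x  -- replace 0 occurrence(s) of y with (y * x)
  => ( z - x ) <= 19
stmt 4: z := 1 - y  -- replace 1 occurrence(s) of z with (1 - y)
  => ( ( 1 - y ) - x ) <= 19
stmt 3: y := y - y  -- replace 1 occurrence(s) of y with (y - y)
  => ( ( 1 - ( y - y ) ) - x ) <= 19
stmt 2: x := 2 * x  -- replace 1 occurrence(s) of x with (2 * x)
  => ( ( 1 - ( y - y ) ) - ( 2 * x ) ) <= 19
stmt 1: z := x + z  -- replace 0 occurrence(s) of z with (x + z)
  => ( ( 1 - ( y - y ) ) - ( 2 * x ) ) <= 19

Answer: ( ( 1 - ( y - y ) ) - ( 2 * x ) ) <= 19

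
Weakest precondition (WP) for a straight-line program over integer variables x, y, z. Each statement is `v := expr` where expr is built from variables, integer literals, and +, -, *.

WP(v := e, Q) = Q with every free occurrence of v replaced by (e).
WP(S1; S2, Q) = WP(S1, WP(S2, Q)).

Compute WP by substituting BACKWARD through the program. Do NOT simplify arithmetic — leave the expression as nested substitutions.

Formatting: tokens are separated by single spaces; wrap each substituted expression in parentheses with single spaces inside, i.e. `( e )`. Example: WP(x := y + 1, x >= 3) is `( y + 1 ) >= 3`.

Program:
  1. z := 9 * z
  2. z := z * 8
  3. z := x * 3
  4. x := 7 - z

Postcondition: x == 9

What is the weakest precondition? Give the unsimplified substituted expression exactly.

Answer: ( 7 - ( x * 3 ) ) == 9

Derivation:
post: x == 9
stmt 4: x := 7 - z  -- replace 1 occurrence(s) of x with (7 - z)
  => ( 7 - z ) == 9
stmt 3: z := x * 3  -- replace 1 occurrence(s) of z with (x * 3)
  => ( 7 - ( x * 3 ) ) == 9
stmt 2: z := z * 8  -- replace 0 occurrence(s) of z with (z * 8)
  => ( 7 - ( x * 3 ) ) == 9
stmt 1: z := 9 * z  -- replace 0 occurrence(s) of z with (9 * z)
  => ( 7 - ( x * 3 ) ) == 9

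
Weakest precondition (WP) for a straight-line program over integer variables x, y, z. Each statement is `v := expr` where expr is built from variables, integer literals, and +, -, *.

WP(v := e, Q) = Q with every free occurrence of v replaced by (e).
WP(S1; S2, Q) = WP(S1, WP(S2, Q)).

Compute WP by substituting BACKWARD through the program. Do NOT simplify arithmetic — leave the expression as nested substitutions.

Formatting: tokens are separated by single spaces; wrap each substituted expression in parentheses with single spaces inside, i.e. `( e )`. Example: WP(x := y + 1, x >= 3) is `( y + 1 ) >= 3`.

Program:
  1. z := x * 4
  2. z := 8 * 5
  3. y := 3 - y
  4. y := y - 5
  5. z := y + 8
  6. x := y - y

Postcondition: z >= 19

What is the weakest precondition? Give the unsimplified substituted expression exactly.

post: z >= 19
stmt 6: x := y - y  -- replace 0 occurrence(s) of x with (y - y)
  => z >= 19
stmt 5: z := y + 8  -- replace 1 occurrence(s) of z with (y + 8)
  => ( y + 8 ) >= 19
stmt 4: y := y - 5  -- replace 1 occurrence(s) of y with (y - 5)
  => ( ( y - 5 ) + 8 ) >= 19
stmt 3: y := 3 - y  -- replace 1 occurrence(s) of y with (3 - y)
  => ( ( ( 3 - y ) - 5 ) + 8 ) >= 19
stmt 2: z := 8 * 5  -- replace 0 occurrence(s) of z with (8 * 5)
  => ( ( ( 3 - y ) - 5 ) + 8 ) >= 19
stmt 1: z := x * 4  -- replace 0 occurrence(s) of z with (x * 4)
  => ( ( ( 3 - y ) - 5 ) + 8 ) >= 19

Answer: ( ( ( 3 - y ) - 5 ) + 8 ) >= 19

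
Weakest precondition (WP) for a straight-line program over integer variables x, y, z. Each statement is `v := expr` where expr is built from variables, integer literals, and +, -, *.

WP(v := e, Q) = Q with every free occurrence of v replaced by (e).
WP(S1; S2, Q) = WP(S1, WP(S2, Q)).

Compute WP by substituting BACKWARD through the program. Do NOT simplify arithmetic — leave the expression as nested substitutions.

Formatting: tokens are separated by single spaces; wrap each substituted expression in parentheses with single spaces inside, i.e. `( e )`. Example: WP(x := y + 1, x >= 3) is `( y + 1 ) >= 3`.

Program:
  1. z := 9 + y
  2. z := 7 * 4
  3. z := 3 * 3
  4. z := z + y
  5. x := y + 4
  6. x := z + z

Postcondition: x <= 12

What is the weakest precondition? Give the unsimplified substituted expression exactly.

post: x <= 12
stmt 6: x := z + z  -- replace 1 occurrence(s) of x with (z + z)
  => ( z + z ) <= 12
stmt 5: x := y + 4  -- replace 0 occurrence(s) of x with (y + 4)
  => ( z + z ) <= 12
stmt 4: z := z + y  -- replace 2 occurrence(s) of z with (z + y)
  => ( ( z + y ) + ( z + y ) ) <= 12
stmt 3: z := 3 * 3  -- replace 2 occurrence(s) of z with (3 * 3)
  => ( ( ( 3 * 3 ) + y ) + ( ( 3 * 3 ) + y ) ) <= 12
stmt 2: z := 7 * 4  -- replace 0 occurrence(s) of z with (7 * 4)
  => ( ( ( 3 * 3 ) + y ) + ( ( 3 * 3 ) + y ) ) <= 12
stmt 1: z := 9 + y  -- replace 0 occurrence(s) of z with (9 + y)
  => ( ( ( 3 * 3 ) + y ) + ( ( 3 * 3 ) + y ) ) <= 12

Answer: ( ( ( 3 * 3 ) + y ) + ( ( 3 * 3 ) + y ) ) <= 12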